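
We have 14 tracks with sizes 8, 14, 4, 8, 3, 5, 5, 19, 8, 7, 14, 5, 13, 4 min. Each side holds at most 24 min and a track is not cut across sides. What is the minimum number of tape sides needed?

5

Total = 19 + 14 + 14 + 13 + 8 + 8 + 8 + 7 + 5 + 5 + 5 + 4 + 4 + 3 = 117 min.
Lower bound: ⌈117/24⌉ = 5 tape sides.
A packing using 5 tape sides:
  side 1: 19 + 5 = 24
  side 2: 14 + 8 = 22
  side 3: 14 + 5 + 5 = 24
  side 4: 13 + 8 + 3 = 24
  side 5: 8 + 7 + 4 + 4 = 23
This matches the lower bound, so 5 is optimal.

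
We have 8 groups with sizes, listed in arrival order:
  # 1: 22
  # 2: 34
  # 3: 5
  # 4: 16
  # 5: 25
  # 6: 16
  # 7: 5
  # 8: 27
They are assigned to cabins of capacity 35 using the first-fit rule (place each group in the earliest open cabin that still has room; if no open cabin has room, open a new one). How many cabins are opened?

5

  22 → cabin 1 (new)  [load 22/35]
  34 → cabin 2 (new)  [load 34/35]
  5 → cabin 1  [load 27/35]
  16 → cabin 3 (new)  [load 16/35]
  25 → cabin 4 (new)  [load 25/35]
  16 → cabin 3  [load 32/35]
  5 → cabin 1  [load 32/35]
  27 → cabin 5 (new)  [load 27/35]
5 cabins opened.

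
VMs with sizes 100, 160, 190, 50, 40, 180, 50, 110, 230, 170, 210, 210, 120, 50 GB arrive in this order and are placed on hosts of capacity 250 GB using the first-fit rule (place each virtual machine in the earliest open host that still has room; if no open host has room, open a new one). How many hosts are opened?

9

  100 → host 1 (new)  [load 100/250]
  160 → host 2 (new)  [load 160/250]
  190 → host 3 (new)  [load 190/250]
  50 → host 1  [load 150/250]
  40 → host 1  [load 190/250]
  180 → host 4 (new)  [load 180/250]
  50 → host 1  [load 240/250]
  110 → host 5 (new)  [load 110/250]
  230 → host 6 (new)  [load 230/250]
  170 → host 7 (new)  [load 170/250]
  210 → host 8 (new)  [load 210/250]
  210 → host 9 (new)  [load 210/250]
  120 → host 5  [load 230/250]
  50 → host 2  [load 210/250]
9 hosts opened.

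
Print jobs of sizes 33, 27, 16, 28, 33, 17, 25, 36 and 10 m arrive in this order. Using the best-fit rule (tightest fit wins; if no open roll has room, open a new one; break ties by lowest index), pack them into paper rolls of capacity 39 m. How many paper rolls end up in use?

7

  33 → roll 1 (new)  [load 33/39]
  27 → roll 2 (new)  [load 27/39]
  16 → roll 3 (new)  [load 16/39]
  28 → roll 4 (new)  [load 28/39]
  33 → roll 5 (new)  [load 33/39]
  17 → roll 3  [load 33/39]
  25 → roll 6 (new)  [load 25/39]
  36 → roll 7 (new)  [load 36/39]
  10 → roll 4  [load 38/39]
7 paper rolls opened.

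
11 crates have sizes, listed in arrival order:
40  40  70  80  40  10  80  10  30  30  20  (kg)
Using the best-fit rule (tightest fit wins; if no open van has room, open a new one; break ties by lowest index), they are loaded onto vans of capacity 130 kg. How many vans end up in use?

4

  40 → van 1 (new)  [load 40/130]
  40 → van 1  [load 80/130]
  70 → van 2 (new)  [load 70/130]
  80 → van 3 (new)  [load 80/130]
  40 → van 1  [load 120/130]
  10 → van 1  [load 130/130]
  80 → van 4 (new)  [load 80/130]
  10 → van 3  [load 90/130]
  30 → van 3  [load 120/130]
  30 → van 4  [load 110/130]
  20 → van 4  [load 130/130]
4 vans opened.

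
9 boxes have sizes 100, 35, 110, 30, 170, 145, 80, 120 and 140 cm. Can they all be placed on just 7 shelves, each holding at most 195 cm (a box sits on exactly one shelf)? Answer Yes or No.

A valid assignment using 6 shelves:
  shelf 1: 170 = 170
  shelf 2: 145 + 35 = 180
  shelf 3: 140 + 30 = 170
  shelf 4: 120 = 120
  shelf 5: 110 + 80 = 190
  shelf 6: 100 = 100
That uses only 6 ≤ 7, so 7 shelves are enough.

Yes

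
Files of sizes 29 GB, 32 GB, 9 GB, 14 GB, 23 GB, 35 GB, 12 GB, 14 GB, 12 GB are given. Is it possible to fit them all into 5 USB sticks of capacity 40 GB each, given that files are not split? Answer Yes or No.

A valid assignment using 5 USB sticks:
  USB stick 1: 35 = 35
  USB stick 2: 32 = 32
  USB stick 3: 29 + 9 = 38
  USB stick 4: 23 + 14 = 37
  USB stick 5: 14 + 12 + 12 = 38
Every load is within 40 GB, so 5 USB sticks suffice.

Yes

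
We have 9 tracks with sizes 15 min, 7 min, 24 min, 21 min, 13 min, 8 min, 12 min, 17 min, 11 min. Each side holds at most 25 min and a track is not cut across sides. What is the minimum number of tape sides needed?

Total = 24 + 21 + 17 + 15 + 13 + 12 + 11 + 8 + 7 = 128 min.
Lower bound: ⌈128/25⌉ = 6 tape sides.
A packing using 6 tape sides:
  side 1: 24 = 24
  side 2: 21 = 21
  side 3: 17 + 8 = 25
  side 4: 15 + 7 = 22
  side 5: 13 + 12 = 25
  side 6: 11 = 11
This matches the lower bound, so 6 is optimal.

6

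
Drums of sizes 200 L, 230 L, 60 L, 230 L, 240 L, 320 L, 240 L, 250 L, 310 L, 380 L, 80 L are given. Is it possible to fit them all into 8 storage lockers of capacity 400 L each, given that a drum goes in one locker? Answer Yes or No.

No

Total = 2540 L; ⌈2540/400⌉ = 7.
8 drums each exceed half the capacity and cannot share a locker, forcing at least 8 storage lockers.
The bound of 8 does not rule out 8, but exhaustive search shows no assignment into 8 storage lockers of capacity 400 L exists — the minimum is 9.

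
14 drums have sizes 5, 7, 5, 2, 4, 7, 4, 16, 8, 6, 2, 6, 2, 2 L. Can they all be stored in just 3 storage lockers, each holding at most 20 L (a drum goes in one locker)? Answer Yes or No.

Total = 76 L; ⌈76/20⌉ = 4.
At least 4 storage lockers are required, but only 3 are allowed.

No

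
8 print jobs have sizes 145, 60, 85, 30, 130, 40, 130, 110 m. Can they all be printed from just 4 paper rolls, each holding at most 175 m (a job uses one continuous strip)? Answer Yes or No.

No

Total = 730 m; ⌈730/175⌉ = 5.
At least 5 paper rolls are required, but only 4 are allowed.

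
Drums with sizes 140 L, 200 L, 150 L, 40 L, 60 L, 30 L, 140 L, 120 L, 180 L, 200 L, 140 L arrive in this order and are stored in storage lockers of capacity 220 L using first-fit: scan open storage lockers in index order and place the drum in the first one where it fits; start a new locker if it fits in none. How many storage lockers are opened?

  140 → locker 1 (new)  [load 140/220]
  200 → locker 2 (new)  [load 200/220]
  150 → locker 3 (new)  [load 150/220]
  40 → locker 1  [load 180/220]
  60 → locker 3  [load 210/220]
  30 → locker 1  [load 210/220]
  140 → locker 4 (new)  [load 140/220]
  120 → locker 5 (new)  [load 120/220]
  180 → locker 6 (new)  [load 180/220]
  200 → locker 7 (new)  [load 200/220]
  140 → locker 8 (new)  [load 140/220]
8 storage lockers opened.

8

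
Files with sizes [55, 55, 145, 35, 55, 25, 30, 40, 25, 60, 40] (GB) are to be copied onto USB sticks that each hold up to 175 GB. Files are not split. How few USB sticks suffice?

4

Total = 145 + 60 + 55 + 55 + 55 + 40 + 40 + 35 + 30 + 25 + 25 = 565 GB.
Lower bound: ⌈565/175⌉ = 4 USB sticks.
A packing using 4 USB sticks:
  USB stick 1: 145 + 30 = 175
  USB stick 2: 60 + 55 + 55 = 170
  USB stick 3: 55 + 40 + 40 + 35 = 170
  USB stick 4: 25 + 25 = 50
This matches the lower bound, so 4 is optimal.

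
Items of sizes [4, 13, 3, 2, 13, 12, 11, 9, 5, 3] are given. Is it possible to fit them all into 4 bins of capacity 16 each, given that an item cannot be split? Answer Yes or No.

No

Total = 75; ⌈75/16⌉ = 5.
At least 5 bins are required, but only 4 are allowed.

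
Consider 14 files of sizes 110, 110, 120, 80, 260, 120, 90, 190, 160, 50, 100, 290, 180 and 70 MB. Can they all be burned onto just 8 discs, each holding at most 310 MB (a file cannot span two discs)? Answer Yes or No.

Yes

A valid assignment using 7 discs:
  disc 1: 290 = 290
  disc 2: 260 + 50 = 310
  disc 3: 190 + 120 = 310
  disc 4: 180 + 120 = 300
  disc 5: 160 + 110 = 270
  disc 6: 110 + 100 + 90 = 300
  disc 7: 80 + 70 = 150
That uses only 7 ≤ 8, so 8 discs are enough.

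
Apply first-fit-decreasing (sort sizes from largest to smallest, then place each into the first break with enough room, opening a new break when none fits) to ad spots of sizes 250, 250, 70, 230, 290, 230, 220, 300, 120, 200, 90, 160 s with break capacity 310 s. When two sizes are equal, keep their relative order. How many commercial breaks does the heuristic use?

9

Sorted descending: 300, 290, 250, 250, 230, 230, 220, 200, 160, 120, 90, 70.
  300 → break 1 (new)  [load 300/310]
  290 → break 2 (new)  [load 290/310]
  250 → break 3 (new)  [load 250/310]
  250 → break 4 (new)  [load 250/310]
  230 → break 5 (new)  [load 230/310]
  230 → break 6 (new)  [load 230/310]
  220 → break 7 (new)  [load 220/310]
  200 → break 8 (new)  [load 200/310]
  160 → break 9 (new)  [load 160/310]
  120 → break 9  [load 280/310]
  90 → break 7  [load 310/310]
  70 → break 5  [load 300/310]
9 commercial breaks opened.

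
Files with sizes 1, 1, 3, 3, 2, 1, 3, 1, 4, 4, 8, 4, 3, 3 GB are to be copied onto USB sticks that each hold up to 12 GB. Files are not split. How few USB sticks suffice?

Total = 8 + 4 + 4 + 4 + 3 + 3 + 3 + 3 + 3 + 2 + 1 + 1 + 1 + 1 = 41 GB.
Lower bound: ⌈41/12⌉ = 4 USB sticks.
A packing using 4 USB sticks:
  USB stick 1: 8 + 4 = 12
  USB stick 2: 4 + 4 + 3 + 1 = 12
  USB stick 3: 3 + 3 + 3 + 3 = 12
  USB stick 4: 2 + 1 + 1 + 1 = 5
This matches the lower bound, so 4 is optimal.

4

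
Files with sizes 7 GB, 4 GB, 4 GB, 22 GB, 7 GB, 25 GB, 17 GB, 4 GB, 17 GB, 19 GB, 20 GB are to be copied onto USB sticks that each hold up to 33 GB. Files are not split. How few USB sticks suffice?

6

Total = 25 + 22 + 20 + 19 + 17 + 17 + 7 + 7 + 4 + 4 + 4 = 146 GB.
Lower bound: ⌈146/33⌉ = 5 USB sticks.
Also, 6 files each exceed 33/2 GB, and no two of those can share a USB stick, so at least 6 USB sticks are needed.
A packing using 6 USB sticks:
  USB stick 1: 25 + 7 = 32
  USB stick 2: 22 + 7 + 4 = 33
  USB stick 3: 20 + 4 + 4 = 28
  USB stick 4: 19 = 19
  USB stick 5: 17 = 17
  USB stick 6: 17 = 17
This matches the lower bound, so 6 is optimal.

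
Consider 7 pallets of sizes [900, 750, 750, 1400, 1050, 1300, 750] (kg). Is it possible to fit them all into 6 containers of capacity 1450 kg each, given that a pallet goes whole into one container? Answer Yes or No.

No

Total = 6900 kg; ⌈6900/1450⌉ = 5.
7 pallets each exceed half the capacity and cannot share a container, forcing at least 7 containers.
At least 7 containers are required, but only 6 are allowed.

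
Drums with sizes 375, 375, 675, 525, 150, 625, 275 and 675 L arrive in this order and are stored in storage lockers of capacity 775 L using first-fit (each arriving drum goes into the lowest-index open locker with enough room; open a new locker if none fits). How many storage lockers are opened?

  375 → locker 1 (new)  [load 375/775]
  375 → locker 1  [load 750/775]
  675 → locker 2 (new)  [load 675/775]
  525 → locker 3 (new)  [load 525/775]
  150 → locker 3  [load 675/775]
  625 → locker 4 (new)  [load 625/775]
  275 → locker 5 (new)  [load 275/775]
  675 → locker 6 (new)  [load 675/775]
6 storage lockers opened.

6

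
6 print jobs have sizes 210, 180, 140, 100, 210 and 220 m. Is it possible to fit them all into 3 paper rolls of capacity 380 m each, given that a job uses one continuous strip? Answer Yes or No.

No

Total = 1060 m; ⌈1060/380⌉ = 3.
The bound of 3 does not rule out 3, but exhaustive search shows no assignment into 3 paper rolls of capacity 380 m exists — the minimum is 4.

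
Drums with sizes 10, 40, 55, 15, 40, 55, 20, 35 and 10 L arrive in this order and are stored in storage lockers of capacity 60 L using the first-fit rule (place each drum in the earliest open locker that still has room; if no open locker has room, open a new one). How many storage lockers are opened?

  10 → locker 1 (new)  [load 10/60]
  40 → locker 1  [load 50/60]
  55 → locker 2 (new)  [load 55/60]
  15 → locker 3 (new)  [load 15/60]
  40 → locker 3  [load 55/60]
  55 → locker 4 (new)  [load 55/60]
  20 → locker 5 (new)  [load 20/60]
  35 → locker 5  [load 55/60]
  10 → locker 1  [load 60/60]
5 storage lockers opened.

5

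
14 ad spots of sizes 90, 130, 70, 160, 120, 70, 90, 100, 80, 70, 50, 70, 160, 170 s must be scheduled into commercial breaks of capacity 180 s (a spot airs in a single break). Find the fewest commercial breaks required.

9

Total = 170 + 160 + 160 + 130 + 120 + 100 + 90 + 90 + 80 + 70 + 70 + 70 + 70 + 50 = 1430 s.
Lower bound: ⌈1430/180⌉ = 8 commercial breaks.
A packing using 9 commercial breaks:
  break 1: 170 = 170
  break 2: 160 = 160
  break 3: 160 = 160
  break 4: 130 + 50 = 180
  break 5: 120 = 120
  break 6: 100 + 80 = 180
  break 7: 90 + 90 = 180
  break 8: 70 + 70 = 140
  break 9: 70 + 70 = 140
No arrangement into 8 commercial breaks stays within capacity, so 9 is optimal.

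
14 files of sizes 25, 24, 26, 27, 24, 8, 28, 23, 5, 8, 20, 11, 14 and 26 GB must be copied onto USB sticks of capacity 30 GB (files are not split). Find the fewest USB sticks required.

Total = 28 + 27 + 26 + 26 + 25 + 24 + 24 + 23 + 20 + 14 + 11 + 8 + 8 + 5 = 269 GB.
Lower bound: ⌈269/30⌉ = 9 USB sticks.
A packing using 11 USB sticks:
  USB stick 1: 28 = 28
  USB stick 2: 27 = 27
  USB stick 3: 26 = 26
  USB stick 4: 26 = 26
  USB stick 5: 25 + 5 = 30
  USB stick 6: 24 = 24
  USB stick 7: 24 = 24
  USB stick 8: 23 = 23
  USB stick 9: 20 + 8 = 28
  USB stick 10: 14 + 11 = 25
  USB stick 11: 8 = 8
No arrangement into 10 USB sticks stays within capacity, so 11 is optimal.

11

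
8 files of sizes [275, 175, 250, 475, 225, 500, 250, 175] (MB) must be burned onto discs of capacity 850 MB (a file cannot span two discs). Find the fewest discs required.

3

Total = 500 + 475 + 275 + 250 + 250 + 225 + 175 + 175 = 2325 MB.
Lower bound: ⌈2325/850⌉ = 3 discs.
A packing using 3 discs:
  disc 1: 500 + 275 = 775
  disc 2: 475 + 250 = 725
  disc 3: 250 + 225 + 175 + 175 = 825
This matches the lower bound, so 3 is optimal.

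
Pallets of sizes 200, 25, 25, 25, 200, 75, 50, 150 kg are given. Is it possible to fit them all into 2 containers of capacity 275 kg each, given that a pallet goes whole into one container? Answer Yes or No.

Total = 750 kg; ⌈750/275⌉ = 3.
At least 3 containers are required, but only 2 are allowed.

No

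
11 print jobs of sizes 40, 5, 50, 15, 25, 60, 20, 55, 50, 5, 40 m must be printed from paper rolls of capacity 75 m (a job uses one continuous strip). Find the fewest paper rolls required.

6

Total = 60 + 55 + 50 + 50 + 40 + 40 + 25 + 20 + 15 + 5 + 5 = 365 m.
Lower bound: ⌈365/75⌉ = 5 paper rolls.
Also, 6 print jobs each exceed 75/2 m, and no two of those can share a roll, so at least 6 paper rolls are needed.
A packing using 6 paper rolls:
  roll 1: 60 + 15 = 75
  roll 2: 55 + 20 = 75
  roll 3: 50 + 25 = 75
  roll 4: 50 + 5 + 5 = 60
  roll 5: 40 = 40
  roll 6: 40 = 40
This matches the lower bound, so 6 is optimal.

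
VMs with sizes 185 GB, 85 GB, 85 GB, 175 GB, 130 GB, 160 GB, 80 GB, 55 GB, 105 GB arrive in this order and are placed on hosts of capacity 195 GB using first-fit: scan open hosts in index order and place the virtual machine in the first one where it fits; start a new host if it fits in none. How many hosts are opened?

6

  185 → host 1 (new)  [load 185/195]
  85 → host 2 (new)  [load 85/195]
  85 → host 2  [load 170/195]
  175 → host 3 (new)  [load 175/195]
  130 → host 4 (new)  [load 130/195]
  160 → host 5 (new)  [load 160/195]
  80 → host 6 (new)  [load 80/195]
  55 → host 4  [load 185/195]
  105 → host 6  [load 185/195]
6 hosts opened.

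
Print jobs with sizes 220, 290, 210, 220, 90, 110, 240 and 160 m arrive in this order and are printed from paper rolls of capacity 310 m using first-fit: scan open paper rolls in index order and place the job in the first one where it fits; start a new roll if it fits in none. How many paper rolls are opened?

  220 → roll 1 (new)  [load 220/310]
  290 → roll 2 (new)  [load 290/310]
  210 → roll 3 (new)  [load 210/310]
  220 → roll 4 (new)  [load 220/310]
  90 → roll 1  [load 310/310]
  110 → roll 5 (new)  [load 110/310]
  240 → roll 6 (new)  [load 240/310]
  160 → roll 5  [load 270/310]
6 paper rolls opened.

6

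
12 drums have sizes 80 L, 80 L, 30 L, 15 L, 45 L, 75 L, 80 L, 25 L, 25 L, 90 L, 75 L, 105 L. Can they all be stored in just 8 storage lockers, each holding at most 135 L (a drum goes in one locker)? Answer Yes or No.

A valid assignment using 7 storage lockers:
  locker 1: 105 + 30 = 135
  locker 2: 90 + 45 = 135
  locker 3: 80 + 25 + 25 = 130
  locker 4: 80 + 15 = 95
  locker 5: 80 = 80
  locker 6: 75 = 75
  locker 7: 75 = 75
That uses only 7 ≤ 8, so 8 storage lockers are enough.

Yes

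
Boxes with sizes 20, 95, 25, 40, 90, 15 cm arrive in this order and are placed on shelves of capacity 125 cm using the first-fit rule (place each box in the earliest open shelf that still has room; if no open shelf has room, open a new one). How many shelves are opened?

  20 → shelf 1 (new)  [load 20/125]
  95 → shelf 1  [load 115/125]
  25 → shelf 2 (new)  [load 25/125]
  40 → shelf 2  [load 65/125]
  90 → shelf 3 (new)  [load 90/125]
  15 → shelf 2  [load 80/125]
3 shelves opened.

3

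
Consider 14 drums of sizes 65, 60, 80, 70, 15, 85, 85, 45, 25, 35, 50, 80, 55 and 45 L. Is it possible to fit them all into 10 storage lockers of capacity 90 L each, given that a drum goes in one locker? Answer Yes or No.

Yes

A valid assignment using 10 storage lockers:
  locker 1: 85 = 85
  locker 2: 85 = 85
  locker 3: 80 = 80
  locker 4: 80 = 80
  locker 5: 70 + 15 = 85
  locker 6: 65 + 25 = 90
  locker 7: 60 = 60
  locker 8: 55 + 35 = 90
  locker 9: 50 = 50
  locker 10: 45 + 45 = 90
Every load is within 90 L, so 10 storage lockers suffice.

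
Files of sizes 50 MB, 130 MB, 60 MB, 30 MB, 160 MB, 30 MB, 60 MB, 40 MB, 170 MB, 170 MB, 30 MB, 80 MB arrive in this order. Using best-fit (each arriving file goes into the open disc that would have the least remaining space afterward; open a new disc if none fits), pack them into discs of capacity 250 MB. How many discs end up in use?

  50 → disc 1 (new)  [load 50/250]
  130 → disc 1  [load 180/250]
  60 → disc 1  [load 240/250]
  30 → disc 2 (new)  [load 30/250]
  160 → disc 2  [load 190/250]
  30 → disc 2  [load 220/250]
  60 → disc 3 (new)  [load 60/250]
  40 → disc 3  [load 100/250]
  170 → disc 4 (new)  [load 170/250]
  170 → disc 5 (new)  [load 170/250]
  30 → disc 2  [load 250/250]
  80 → disc 4  [load 250/250]
5 discs opened.

5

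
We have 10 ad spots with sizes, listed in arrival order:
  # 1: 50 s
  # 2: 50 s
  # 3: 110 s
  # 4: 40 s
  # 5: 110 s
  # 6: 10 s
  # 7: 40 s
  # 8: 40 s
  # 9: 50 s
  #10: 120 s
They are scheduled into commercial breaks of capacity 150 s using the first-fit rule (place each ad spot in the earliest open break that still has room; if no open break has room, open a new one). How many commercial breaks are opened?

  50 → break 1 (new)  [load 50/150]
  50 → break 1  [load 100/150]
  110 → break 2 (new)  [load 110/150]
  40 → break 1  [load 140/150]
  110 → break 3 (new)  [load 110/150]
  10 → break 1  [load 150/150]
  40 → break 2  [load 150/150]
  40 → break 3  [load 150/150]
  50 → break 4 (new)  [load 50/150]
  120 → break 5 (new)  [load 120/150]
5 commercial breaks opened.

5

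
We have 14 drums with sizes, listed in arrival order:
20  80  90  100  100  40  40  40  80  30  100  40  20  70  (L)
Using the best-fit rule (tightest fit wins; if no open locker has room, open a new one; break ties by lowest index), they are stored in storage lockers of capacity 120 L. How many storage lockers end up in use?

  20 → locker 1 (new)  [load 20/120]
  80 → locker 1  [load 100/120]
  90 → locker 2 (new)  [load 90/120]
  100 → locker 3 (new)  [load 100/120]
  100 → locker 4 (new)  [load 100/120]
  40 → locker 5 (new)  [load 40/120]
  40 → locker 5  [load 80/120]
  40 → locker 5  [load 120/120]
  80 → locker 6 (new)  [load 80/120]
  30 → locker 2  [load 120/120]
  100 → locker 7 (new)  [load 100/120]
  40 → locker 6  [load 120/120]
  20 → locker 1  [load 120/120]
  70 → locker 8 (new)  [load 70/120]
8 storage lockers opened.

8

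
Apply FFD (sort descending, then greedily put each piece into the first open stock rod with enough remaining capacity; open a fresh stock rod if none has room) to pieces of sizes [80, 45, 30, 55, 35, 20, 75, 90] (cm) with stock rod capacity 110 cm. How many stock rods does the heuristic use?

Sorted descending: 90, 80, 75, 55, 45, 35, 30, 20.
  90 → stock rod 1 (new)  [load 90/110]
  80 → stock rod 2 (new)  [load 80/110]
  75 → stock rod 3 (new)  [load 75/110]
  55 → stock rod 4 (new)  [load 55/110]
  45 → stock rod 4  [load 100/110]
  35 → stock rod 3  [load 110/110]
  30 → stock rod 2  [load 110/110]
  20 → stock rod 1  [load 110/110]
4 stock rods opened.

4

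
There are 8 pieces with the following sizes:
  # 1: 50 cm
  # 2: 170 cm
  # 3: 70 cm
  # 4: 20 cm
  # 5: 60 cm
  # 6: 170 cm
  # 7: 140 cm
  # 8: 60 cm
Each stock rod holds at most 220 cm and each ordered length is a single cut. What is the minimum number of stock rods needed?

Total = 170 + 170 + 140 + 70 + 60 + 60 + 50 + 20 = 740 cm.
Lower bound: ⌈740/220⌉ = 4 stock rods.
A packing using 4 stock rods:
  stock rod 1: 170 + 50 = 220
  stock rod 2: 170 + 20 = 190
  stock rod 3: 140 + 70 = 210
  stock rod 4: 60 + 60 = 120
This matches the lower bound, so 4 is optimal.

4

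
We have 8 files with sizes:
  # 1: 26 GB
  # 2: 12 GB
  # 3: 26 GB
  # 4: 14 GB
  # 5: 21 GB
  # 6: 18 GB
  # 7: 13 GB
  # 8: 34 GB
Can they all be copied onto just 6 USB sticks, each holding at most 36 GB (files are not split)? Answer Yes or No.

A valid assignment using 6 USB sticks:
  USB stick 1: 34 = 34
  USB stick 2: 26 = 26
  USB stick 3: 26 = 26
  USB stick 4: 21 + 14 = 35
  USB stick 5: 18 + 13 = 31
  USB stick 6: 12 = 12
Every load is within 36 GB, so 6 USB sticks suffice.

Yes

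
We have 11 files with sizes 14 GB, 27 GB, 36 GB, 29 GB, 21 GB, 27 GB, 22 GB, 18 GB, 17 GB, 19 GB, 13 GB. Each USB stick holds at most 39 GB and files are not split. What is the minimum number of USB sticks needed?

8

Total = 36 + 29 + 27 + 27 + 22 + 21 + 19 + 18 + 17 + 14 + 13 = 243 GB.
Lower bound: ⌈243/39⌉ = 7 USB sticks.
A packing using 8 USB sticks:
  USB stick 1: 36 = 36
  USB stick 2: 29 = 29
  USB stick 3: 27 = 27
  USB stick 4: 27 = 27
  USB stick 5: 22 + 17 = 39
  USB stick 6: 21 + 18 = 39
  USB stick 7: 19 + 14 = 33
  USB stick 8: 13 = 13
No arrangement into 7 USB sticks stays within capacity, so 8 is optimal.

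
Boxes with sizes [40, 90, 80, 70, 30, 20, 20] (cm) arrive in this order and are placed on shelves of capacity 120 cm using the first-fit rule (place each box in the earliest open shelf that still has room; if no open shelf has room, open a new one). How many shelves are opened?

3

  40 → shelf 1 (new)  [load 40/120]
  90 → shelf 2 (new)  [load 90/120]
  80 → shelf 1  [load 120/120]
  70 → shelf 3 (new)  [load 70/120]
  30 → shelf 2  [load 120/120]
  20 → shelf 3  [load 90/120]
  20 → shelf 3  [load 110/120]
3 shelves opened.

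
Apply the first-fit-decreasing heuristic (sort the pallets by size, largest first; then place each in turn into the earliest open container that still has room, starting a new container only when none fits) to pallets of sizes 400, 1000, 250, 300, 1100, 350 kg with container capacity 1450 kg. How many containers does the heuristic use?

Sorted descending: 1100, 1000, 400, 350, 300, 250.
  1100 → container 1 (new)  [load 1100/1450]
  1000 → container 2 (new)  [load 1000/1450]
  400 → container 2  [load 1400/1450]
  350 → container 1  [load 1450/1450]
  300 → container 3 (new)  [load 300/1450]
  250 → container 3  [load 550/1450]
3 containers opened.

3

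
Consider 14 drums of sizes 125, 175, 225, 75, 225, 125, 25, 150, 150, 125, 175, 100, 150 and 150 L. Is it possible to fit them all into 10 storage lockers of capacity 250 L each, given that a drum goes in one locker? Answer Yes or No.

A valid assignment using 10 storage lockers:
  locker 1: 225 + 25 = 250
  locker 2: 225 = 225
  locker 3: 175 + 75 = 250
  locker 4: 175 = 175
  locker 5: 150 + 100 = 250
  locker 6: 150 = 150
  locker 7: 150 = 150
  locker 8: 150 = 150
  locker 9: 125 + 125 = 250
  locker 10: 125 = 125
Every load is within 250 L, so 10 storage lockers suffice.

Yes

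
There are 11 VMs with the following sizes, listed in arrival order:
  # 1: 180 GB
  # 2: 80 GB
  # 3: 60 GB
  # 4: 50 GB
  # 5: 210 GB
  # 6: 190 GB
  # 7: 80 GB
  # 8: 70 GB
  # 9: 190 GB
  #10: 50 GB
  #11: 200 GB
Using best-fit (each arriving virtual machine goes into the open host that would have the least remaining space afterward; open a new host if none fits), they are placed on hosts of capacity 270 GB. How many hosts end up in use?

  180 → host 1 (new)  [load 180/270]
  80 → host 1  [load 260/270]
  60 → host 2 (new)  [load 60/270]
  50 → host 2  [load 110/270]
  210 → host 3 (new)  [load 210/270]
  190 → host 4 (new)  [load 190/270]
  80 → host 4  [load 270/270]
  70 → host 2  [load 180/270]
  190 → host 5 (new)  [load 190/270]
  50 → host 3  [load 260/270]
  200 → host 6 (new)  [load 200/270]
6 hosts opened.

6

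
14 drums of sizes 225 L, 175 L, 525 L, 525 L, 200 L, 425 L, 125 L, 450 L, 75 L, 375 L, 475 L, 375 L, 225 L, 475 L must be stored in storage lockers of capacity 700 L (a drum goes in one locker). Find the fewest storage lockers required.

8

Total = 525 + 525 + 475 + 475 + 450 + 425 + 375 + 375 + 225 + 225 + 200 + 175 + 125 + 75 = 4650 L.
Lower bound: ⌈4650/700⌉ = 7 storage lockers.
Also, 8 drums each exceed 350 L, and no two of those can share a locker, so at least 8 storage lockers are needed.
A packing using 8 storage lockers:
  locker 1: 525 + 175 = 700
  locker 2: 525 + 125 = 650
  locker 3: 475 + 225 = 700
  locker 4: 475 + 225 = 700
  locker 5: 450 + 200 = 650
  locker 6: 425 + 75 = 500
  locker 7: 375 = 375
  locker 8: 375 = 375
This matches the lower bound, so 8 is optimal.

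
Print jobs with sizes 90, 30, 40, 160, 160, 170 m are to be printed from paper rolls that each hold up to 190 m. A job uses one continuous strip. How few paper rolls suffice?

4

Total = 170 + 160 + 160 + 90 + 40 + 30 = 650 m.
Lower bound: ⌈650/190⌉ = 4 paper rolls.
A packing using 4 paper rolls:
  roll 1: 170 = 170
  roll 2: 160 + 30 = 190
  roll 3: 160 = 160
  roll 4: 90 + 40 = 130
This matches the lower bound, so 4 is optimal.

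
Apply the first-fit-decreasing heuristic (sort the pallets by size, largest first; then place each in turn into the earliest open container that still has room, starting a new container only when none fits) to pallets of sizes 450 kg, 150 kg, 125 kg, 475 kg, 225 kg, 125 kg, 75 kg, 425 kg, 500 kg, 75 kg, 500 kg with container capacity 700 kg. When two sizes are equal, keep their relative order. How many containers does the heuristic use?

Sorted descending: 500, 500, 475, 450, 425, 225, 150, 125, 125, 75, 75.
  500 → container 1 (new)  [load 500/700]
  500 → container 2 (new)  [load 500/700]
  475 → container 3 (new)  [load 475/700]
  450 → container 4 (new)  [load 450/700]
  425 → container 5 (new)  [load 425/700]
  225 → container 3  [load 700/700]
  150 → container 1  [load 650/700]
  125 → container 2  [load 625/700]
  125 → container 4  [load 575/700]
  75 → container 2  [load 700/700]
  75 → container 4  [load 650/700]
5 containers opened.

5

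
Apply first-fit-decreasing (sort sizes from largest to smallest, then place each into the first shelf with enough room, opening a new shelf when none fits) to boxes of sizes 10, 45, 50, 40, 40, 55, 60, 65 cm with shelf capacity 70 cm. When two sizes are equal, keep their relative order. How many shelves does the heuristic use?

Sorted descending: 65, 60, 55, 50, 45, 40, 40, 10.
  65 → shelf 1 (new)  [load 65/70]
  60 → shelf 2 (new)  [load 60/70]
  55 → shelf 3 (new)  [load 55/70]
  50 → shelf 4 (new)  [load 50/70]
  45 → shelf 5 (new)  [load 45/70]
  40 → shelf 6 (new)  [load 40/70]
  40 → shelf 7 (new)  [load 40/70]
  10 → shelf 2  [load 70/70]
7 shelves opened.

7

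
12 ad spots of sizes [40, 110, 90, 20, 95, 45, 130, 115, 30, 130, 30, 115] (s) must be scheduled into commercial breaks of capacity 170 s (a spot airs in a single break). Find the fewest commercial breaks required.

Total = 130 + 130 + 115 + 115 + 110 + 95 + 90 + 45 + 40 + 30 + 30 + 20 = 950 s.
Lower bound: ⌈950/170⌉ = 6 commercial breaks.
Also, 7 ad spots each exceed 85 s, and no two of those can share a break, so at least 7 commercial breaks are needed.
A packing using 7 commercial breaks:
  break 1: 130 + 40 = 170
  break 2: 130 + 30 = 160
  break 3: 115 + 45 = 160
  break 4: 115 + 30 + 20 = 165
  break 5: 110 = 110
  break 6: 95 = 95
  break 7: 90 = 90
This matches the lower bound, so 7 is optimal.

7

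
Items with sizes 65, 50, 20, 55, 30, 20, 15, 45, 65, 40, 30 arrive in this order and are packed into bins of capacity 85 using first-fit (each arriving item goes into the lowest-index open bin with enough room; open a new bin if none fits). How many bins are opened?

6

  65 → bin 1 (new)  [load 65/85]
  50 → bin 2 (new)  [load 50/85]
  20 → bin 1  [load 85/85]
  55 → bin 3 (new)  [load 55/85]
  30 → bin 2  [load 80/85]
  20 → bin 3  [load 75/85]
  15 → bin 4 (new)  [load 15/85]
  45 → bin 4  [load 60/85]
  65 → bin 5 (new)  [load 65/85]
  40 → bin 6 (new)  [load 40/85]
  30 → bin 6  [load 70/85]
6 bins opened.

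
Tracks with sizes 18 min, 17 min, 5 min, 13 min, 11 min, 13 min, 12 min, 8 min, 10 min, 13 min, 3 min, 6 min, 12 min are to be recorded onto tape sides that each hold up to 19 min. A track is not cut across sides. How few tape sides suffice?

9

Total = 18 + 17 + 13 + 13 + 13 + 12 + 12 + 11 + 10 + 8 + 6 + 5 + 3 = 141 min.
Lower bound: ⌈141/19⌉ = 8 tape sides.
Also, 9 tracks each exceed 19/2 min, and no two of those can share a side, so at least 9 tape sides are needed.
A packing using 9 tape sides:
  side 1: 18 = 18
  side 2: 17 = 17
  side 3: 13 + 6 = 19
  side 4: 13 + 5 = 18
  side 5: 13 + 3 = 16
  side 6: 12 = 12
  side 7: 12 = 12
  side 8: 11 + 8 = 19
  side 9: 10 = 10
This matches the lower bound, so 9 is optimal.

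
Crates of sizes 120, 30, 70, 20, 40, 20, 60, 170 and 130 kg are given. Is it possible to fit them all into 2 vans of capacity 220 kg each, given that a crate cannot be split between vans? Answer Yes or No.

Total = 660 kg; ⌈660/220⌉ = 3.
At least 3 vans are required, but only 2 are allowed.

No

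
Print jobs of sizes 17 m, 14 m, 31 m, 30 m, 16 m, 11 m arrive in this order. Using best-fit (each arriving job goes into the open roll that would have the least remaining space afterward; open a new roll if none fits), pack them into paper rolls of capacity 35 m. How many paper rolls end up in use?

4

  17 → roll 1 (new)  [load 17/35]
  14 → roll 1  [load 31/35]
  31 → roll 2 (new)  [load 31/35]
  30 → roll 3 (new)  [load 30/35]
  16 → roll 4 (new)  [load 16/35]
  11 → roll 4  [load 27/35]
4 paper rolls opened.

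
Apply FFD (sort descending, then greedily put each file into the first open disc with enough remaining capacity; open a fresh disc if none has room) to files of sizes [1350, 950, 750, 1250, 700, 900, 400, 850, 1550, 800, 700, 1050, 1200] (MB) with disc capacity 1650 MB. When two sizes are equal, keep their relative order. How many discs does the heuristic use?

Sorted descending: 1550, 1350, 1250, 1200, 1050, 950, 900, 850, 800, 750, 700, 700, 400.
  1550 → disc 1 (new)  [load 1550/1650]
  1350 → disc 2 (new)  [load 1350/1650]
  1250 → disc 3 (new)  [load 1250/1650]
  1200 → disc 4 (new)  [load 1200/1650]
  1050 → disc 5 (new)  [load 1050/1650]
  950 → disc 6 (new)  [load 950/1650]
  900 → disc 7 (new)  [load 900/1650]
  850 → disc 8 (new)  [load 850/1650]
  800 → disc 8  [load 1650/1650]
  750 → disc 7  [load 1650/1650]
  700 → disc 6  [load 1650/1650]
  700 → disc 9 (new)  [load 700/1650]
  400 → disc 3  [load 1650/1650]
9 discs opened.

9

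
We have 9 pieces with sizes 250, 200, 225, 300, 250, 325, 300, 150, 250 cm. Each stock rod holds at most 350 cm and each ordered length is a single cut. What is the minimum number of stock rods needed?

Total = 325 + 300 + 300 + 250 + 250 + 250 + 225 + 200 + 150 = 2250 cm.
Lower bound: ⌈2250/350⌉ = 7 stock rods.
Also, 8 pieces each exceed 175 cm, and no two of those can share a stock rod, so at least 8 stock rods are needed.
A packing using 8 stock rods:
  stock rod 1: 325 = 325
  stock rod 2: 300 = 300
  stock rod 3: 300 = 300
  stock rod 4: 250 = 250
  stock rod 5: 250 = 250
  stock rod 6: 250 = 250
  stock rod 7: 225 = 225
  stock rod 8: 200 + 150 = 350
This matches the lower bound, so 8 is optimal.

8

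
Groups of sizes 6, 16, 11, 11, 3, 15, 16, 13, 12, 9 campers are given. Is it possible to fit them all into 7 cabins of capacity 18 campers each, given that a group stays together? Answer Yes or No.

No

Total = 112 campers; ⌈112/18⌉ = 7.
The bound of 7 does not rule out 7, but exhaustive search shows no assignment into 7 cabins of capacity 18 campers exists — the minimum is 8.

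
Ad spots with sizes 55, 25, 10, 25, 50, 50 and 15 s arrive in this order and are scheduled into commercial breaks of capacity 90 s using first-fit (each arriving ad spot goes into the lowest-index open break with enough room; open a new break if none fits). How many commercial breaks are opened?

  55 → break 1 (new)  [load 55/90]
  25 → break 1  [load 80/90]
  10 → break 1  [load 90/90]
  25 → break 2 (new)  [load 25/90]
  50 → break 2  [load 75/90]
  50 → break 3 (new)  [load 50/90]
  15 → break 2  [load 90/90]
3 commercial breaks opened.

3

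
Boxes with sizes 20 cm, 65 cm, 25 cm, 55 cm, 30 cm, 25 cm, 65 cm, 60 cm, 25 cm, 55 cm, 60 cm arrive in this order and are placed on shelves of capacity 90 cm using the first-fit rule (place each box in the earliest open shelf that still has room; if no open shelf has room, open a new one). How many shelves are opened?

  20 → shelf 1 (new)  [load 20/90]
  65 → shelf 1  [load 85/90]
  25 → shelf 2 (new)  [load 25/90]
  55 → shelf 2  [load 80/90]
  30 → shelf 3 (new)  [load 30/90]
  25 → shelf 3  [load 55/90]
  65 → shelf 4 (new)  [load 65/90]
  60 → shelf 5 (new)  [load 60/90]
  25 → shelf 3  [load 80/90]
  55 → shelf 6 (new)  [load 55/90]
  60 → shelf 7 (new)  [load 60/90]
7 shelves opened.

7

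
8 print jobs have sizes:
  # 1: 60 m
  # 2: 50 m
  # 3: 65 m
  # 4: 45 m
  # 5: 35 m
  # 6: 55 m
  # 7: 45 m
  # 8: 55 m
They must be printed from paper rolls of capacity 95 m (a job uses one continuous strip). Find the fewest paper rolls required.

Total = 65 + 60 + 55 + 55 + 50 + 45 + 45 + 35 = 410 m.
Lower bound: ⌈410/95⌉ = 5 paper rolls.
A packing using 6 paper rolls:
  roll 1: 65 = 65
  roll 2: 60 + 35 = 95
  roll 3: 55 = 55
  roll 4: 55 = 55
  roll 5: 50 + 45 = 95
  roll 6: 45 = 45
No arrangement into 5 paper rolls stays within capacity, so 6 is optimal.

6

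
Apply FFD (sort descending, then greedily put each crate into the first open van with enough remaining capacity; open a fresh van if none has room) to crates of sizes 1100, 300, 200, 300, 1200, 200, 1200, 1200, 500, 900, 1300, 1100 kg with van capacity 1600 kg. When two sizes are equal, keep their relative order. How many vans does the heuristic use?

7

Sorted descending: 1300, 1200, 1200, 1200, 1100, 1100, 900, 500, 300, 300, 200, 200.
  1300 → van 1 (new)  [load 1300/1600]
  1200 → van 2 (new)  [load 1200/1600]
  1200 → van 3 (new)  [load 1200/1600]
  1200 → van 4 (new)  [load 1200/1600]
  1100 → van 5 (new)  [load 1100/1600]
  1100 → van 6 (new)  [load 1100/1600]
  900 → van 7 (new)  [load 900/1600]
  500 → van 5  [load 1600/1600]
  300 → van 1  [load 1600/1600]
  300 → van 2  [load 1500/1600]
  200 → van 3  [load 1400/1600]
  200 → van 3  [load 1600/1600]
7 vans opened.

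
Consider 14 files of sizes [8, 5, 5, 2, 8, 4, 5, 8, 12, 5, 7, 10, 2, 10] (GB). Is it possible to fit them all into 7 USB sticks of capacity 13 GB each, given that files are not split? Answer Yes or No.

Total = 91 GB; ⌈91/13⌉ = 7.
The bound of 7 does not rule out 7, but exhaustive search shows no assignment into 7 USB sticks of capacity 13 GB exists — the minimum is 8.

No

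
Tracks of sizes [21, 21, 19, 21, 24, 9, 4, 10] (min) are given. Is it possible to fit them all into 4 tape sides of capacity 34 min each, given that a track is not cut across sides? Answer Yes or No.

Total = 129 min; ⌈129/34⌉ = 4.
5 tracks each exceed half the capacity and cannot share a side, forcing at least 5 tape sides.
At least 5 tape sides are required, but only 4 are allowed.

No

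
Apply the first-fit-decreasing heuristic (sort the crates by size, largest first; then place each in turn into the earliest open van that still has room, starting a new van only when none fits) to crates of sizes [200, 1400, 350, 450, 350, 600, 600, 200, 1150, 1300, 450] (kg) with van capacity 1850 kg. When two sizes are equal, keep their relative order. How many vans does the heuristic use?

Sorted descending: 1400, 1300, 1150, 600, 600, 450, 450, 350, 350, 200, 200.
  1400 → van 1 (new)  [load 1400/1850]
  1300 → van 2 (new)  [load 1300/1850]
  1150 → van 3 (new)  [load 1150/1850]
  600 → van 3  [load 1750/1850]
  600 → van 4 (new)  [load 600/1850]
  450 → van 1  [load 1850/1850]
  450 → van 2  [load 1750/1850]
  350 → van 4  [load 950/1850]
  350 → van 4  [load 1300/1850]
  200 → van 4  [load 1500/1850]
  200 → van 4  [load 1700/1850]
4 vans opened.

4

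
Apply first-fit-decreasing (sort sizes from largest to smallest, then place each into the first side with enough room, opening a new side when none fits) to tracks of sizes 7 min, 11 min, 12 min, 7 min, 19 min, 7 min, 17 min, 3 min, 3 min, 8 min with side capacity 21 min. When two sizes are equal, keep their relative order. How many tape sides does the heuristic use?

5

Sorted descending: 19, 17, 12, 11, 8, 7, 7, 7, 3, 3.
  19 → side 1 (new)  [load 19/21]
  17 → side 2 (new)  [load 17/21]
  12 → side 3 (new)  [load 12/21]
  11 → side 4 (new)  [load 11/21]
  8 → side 3  [load 20/21]
  7 → side 4  [load 18/21]
  7 → side 5 (new)  [load 7/21]
  7 → side 5  [load 14/21]
  3 → side 2  [load 20/21]
  3 → side 4  [load 21/21]
5 tape sides opened.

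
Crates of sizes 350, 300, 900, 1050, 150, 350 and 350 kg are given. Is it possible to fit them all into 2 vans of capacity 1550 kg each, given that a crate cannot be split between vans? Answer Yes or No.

No

Total = 3450 kg; ⌈3450/1550⌉ = 3.
At least 3 vans are required, but only 2 are allowed.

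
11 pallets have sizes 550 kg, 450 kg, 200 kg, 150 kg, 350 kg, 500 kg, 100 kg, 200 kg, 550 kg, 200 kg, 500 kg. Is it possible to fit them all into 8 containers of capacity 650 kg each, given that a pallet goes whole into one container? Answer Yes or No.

A valid assignment using 7 containers:
  container 1: 550 + 100 = 650
  container 2: 550 = 550
  container 3: 500 + 150 = 650
  container 4: 500 = 500
  container 5: 450 + 200 = 650
  container 6: 350 + 200 = 550
  container 7: 200 = 200
That uses only 7 ≤ 8, so 8 containers are enough.

Yes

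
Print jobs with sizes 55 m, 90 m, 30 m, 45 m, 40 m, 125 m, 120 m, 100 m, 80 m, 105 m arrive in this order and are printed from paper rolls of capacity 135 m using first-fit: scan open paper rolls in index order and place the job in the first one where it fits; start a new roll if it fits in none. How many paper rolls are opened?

7

  55 → roll 1 (new)  [load 55/135]
  90 → roll 2 (new)  [load 90/135]
  30 → roll 1  [load 85/135]
  45 → roll 1  [load 130/135]
  40 → roll 2  [load 130/135]
  125 → roll 3 (new)  [load 125/135]
  120 → roll 4 (new)  [load 120/135]
  100 → roll 5 (new)  [load 100/135]
  80 → roll 6 (new)  [load 80/135]
  105 → roll 7 (new)  [load 105/135]
7 paper rolls opened.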